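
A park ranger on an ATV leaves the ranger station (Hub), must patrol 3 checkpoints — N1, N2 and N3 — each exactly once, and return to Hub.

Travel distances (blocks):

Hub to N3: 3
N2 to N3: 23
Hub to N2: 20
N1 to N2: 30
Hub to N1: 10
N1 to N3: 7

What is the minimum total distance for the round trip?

Hub→N1→N2→N3→Hub: 10+30+23+3 = 66
Hub→N1→N3→N2→Hub: 10+7+23+20 = 60
Hub→N2→N1→N3→Hub: 20+30+7+3 = 60
The minimum is 60.
One optimal route: Hub → N1 → N3 → N2 → Hub (or its reverse).

Shortest round trip = 60 blocks.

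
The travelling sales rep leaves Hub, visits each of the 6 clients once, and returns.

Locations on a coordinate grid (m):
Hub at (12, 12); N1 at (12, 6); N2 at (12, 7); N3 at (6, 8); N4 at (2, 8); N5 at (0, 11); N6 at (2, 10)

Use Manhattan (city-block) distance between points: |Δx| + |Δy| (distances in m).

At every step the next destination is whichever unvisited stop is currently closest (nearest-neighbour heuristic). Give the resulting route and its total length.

At Hub the remaining stops are N2 5, N1 6, N3 10, N6 12, N5 13, N4 14; go to N2.
At N2 the remaining stops are N1 1, N3 7, N4 11, N6 13, N5 16; go to N1.
At N1 the remaining stops are N3 8, N4 12, N6 14, N5 17; go to N3.
At N3 the remaining stops are N4 4, N6 6, N5 9; go to N4.
At N4 the remaining stops are N6 2, N5 5; go to N6.
At N6 the remaining stops are N5 3; go to N5.
Return N5→Hub: 13.
Total = 5 + 1 + 8 + 4 + 2 + 3 + 13 = 36.

Total distance 36 m via the nearest-neighbour route Hub → N2 → N1 → N3 → N4 → N6 → N5 → Hub.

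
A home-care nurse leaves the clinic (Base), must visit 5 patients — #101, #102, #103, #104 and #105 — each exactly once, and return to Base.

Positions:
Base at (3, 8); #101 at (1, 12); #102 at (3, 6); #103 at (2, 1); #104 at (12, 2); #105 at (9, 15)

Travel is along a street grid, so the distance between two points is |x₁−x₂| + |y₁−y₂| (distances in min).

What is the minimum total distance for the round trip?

There are 60 distinct closed tours to check (reversals are equivalent).
Base → #101 → #102 → #103 → #104 → #105 → Base: 6+8+6+11+16+13 = 60
Base → #101 → #102 → #103 → #105 → #104 → Base: 6+8+6+21+16+15 = 72
Base → #101 → #102 → #104 → #103 → #105 → Base: 6+8+13+11+21+13 = 72
Base → #101 → #102 → #104 → #105 → #103 → Base: 6+8+13+16+21+8 = 72
Base → #101 → #102 → #105 → #103 → #104 → Base: 6+8+15+21+11+15 = 76
Base → #101 → #102 → #105 → #104 → #103 → Base: 6+8+15+16+11+8 = 64
Base → #101 → #103 → #102 → #104 → #105 → Base: 6+12+6+13+16+13 = 66
Base → #101 → #103 → #102 → #105 → #104 → Base: 6+12+6+15+16+15 = 70
Base → #101 → #103 → #104 → #102 → #105 → Base: 6+12+11+13+15+13 = 70
Base → #101 → #103 → #104 → #105 → #102 → Base: 6+12+11+16+15+2 = 62
Base → #101 → #103 → #105 → #102 → #104 → Base: 6+12+21+15+13+15 = 82
Base → #101 → #103 → #105 → #104 → #102 → Base: 6+12+21+16+13+2 = 70
Base → #101 → #104 → #102 → #103 → #105 → Base: 6+21+13+6+21+13 = 80
Base → #101 → #104 → #102 → #105 → #103 → Base: 6+21+13+15+21+8 = 84
… (46 more)
Base → #101 → #105 → #104 → #103 → #102 → Base: 6+11+16+11+6+2 = 52  ← best
The minimum is 52.
One optimal route: Base → #101 → #105 → #104 → #103 → #102 → Base (or its reverse).

52 min — the shortest possible round trip.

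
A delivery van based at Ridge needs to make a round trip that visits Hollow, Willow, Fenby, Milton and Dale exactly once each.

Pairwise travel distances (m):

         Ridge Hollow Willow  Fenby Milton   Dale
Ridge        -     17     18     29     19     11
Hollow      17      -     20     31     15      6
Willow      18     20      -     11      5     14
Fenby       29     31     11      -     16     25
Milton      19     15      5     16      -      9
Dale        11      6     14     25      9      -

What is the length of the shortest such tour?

77 m — the shortest possible round trip.

With 5 stops there are 5!/2 = 60 distinct round trips (a route and its reverse cost the same).
Ridge - Hollow - Willow - Fenby - Milton - Dale - Ridge: 17+20+11+16+9+11 = 84
Ridge - Hollow - Willow - Fenby - Dale - Milton - Ridge: 17+20+11+25+9+19 = 101
Ridge - Hollow - Willow - Milton - Fenby - Dale - Ridge: 17+20+5+16+25+11 = 94
Ridge - Hollow - Willow - Milton - Dale - Fenby - Ridge: 17+20+5+9+25+29 = 105
Ridge - Hollow - Willow - Dale - Fenby - Milton - Ridge: 17+20+14+25+16+19 = 111
Ridge - Hollow - Willow - Dale - Milton - Fenby - Ridge: 17+20+14+9+16+29 = 105
Ridge - Hollow - Fenby - Willow - Milton - Dale - Ridge: 17+31+11+5+9+11 = 84
Ridge - Hollow - Fenby - Willow - Dale - Milton - Ridge: 17+31+11+14+9+19 = 101
Ridge - Hollow - Fenby - Milton - Willow - Dale - Ridge: 17+31+16+5+14+11 = 94
Ridge - Hollow - Fenby - Milton - Dale - Willow - Ridge: 17+31+16+9+14+18 = 105
Ridge - Hollow - Fenby - Dale - Willow - Milton - Ridge: 17+31+25+14+5+19 = 111
Ridge - Hollow - Fenby - Dale - Milton - Willow - Ridge: 17+31+25+9+5+18 = 105
Ridge - Hollow - Milton - Willow - Fenby - Dale - Ridge: 17+15+5+11+25+11 = 84
Ridge - Hollow - Milton - Willow - Dale - Fenby - Ridge: 17+15+5+14+25+29 = 105
… (46 more)
Ridge - Hollow - Dale - Milton - Willow - Fenby - Ridge: 17+6+9+5+11+29 = 77  ← best
The minimum is 77.
One optimal route: Ridge → Hollow → Dale → Milton → Willow → Fenby → Ridge (or its reverse).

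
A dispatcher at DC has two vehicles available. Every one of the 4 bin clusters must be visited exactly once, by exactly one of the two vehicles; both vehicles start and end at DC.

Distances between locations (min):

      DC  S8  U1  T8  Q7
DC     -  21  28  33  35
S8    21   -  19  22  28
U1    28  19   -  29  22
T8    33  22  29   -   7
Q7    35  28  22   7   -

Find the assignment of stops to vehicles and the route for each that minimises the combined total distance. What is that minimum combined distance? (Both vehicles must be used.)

Check every non-empty split of the stops between the two vehicles; for each half take its own optimal tour:
  {S8} + {U1, T8, Q7}: 42 + 90 = 132
  {U1} + {S8, T8, Q7}: 56 + 85 = 141
  {S8, U1} + {T8, Q7}: 68 + 75 = 143
  {T8} + {S8, U1, Q7}: 66 + 97 = 163
  {S8, T8} + {U1, Q7}: 76 + 85 = 161
  {U1, T8} + {S8, Q7}: 90 + 84 = 174
  … (7 splits in total)
Best: vehicle 1 DC → S8 → DC = 42; vehicle 2 DC → U1 → Q7 → T8 → DC = 90; combined 132.

Minimum combined distance: 132 min.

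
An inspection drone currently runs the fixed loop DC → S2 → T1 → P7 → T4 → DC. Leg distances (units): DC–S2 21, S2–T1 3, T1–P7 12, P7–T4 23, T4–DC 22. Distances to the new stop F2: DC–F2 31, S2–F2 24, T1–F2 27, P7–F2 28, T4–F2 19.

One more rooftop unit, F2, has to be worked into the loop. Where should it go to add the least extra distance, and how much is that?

Insertion cost between consecutive stops i–j is d(i,F2) + d(F2,j) − d(i,j):
  between DC and S2: 31 + 24 − 21 = 34
  between S2 and T1: 24 + 27 − 3 = 48
  between T1 and P7: 27 + 28 − 12 = 43
  between P7 and T4: 28 + 19 − 23 = 24
  between T4 and DC: 19 + 31 − 22 = 28
Cheapest insertion is between P7 and T4, adding 24.
New total = 81 + 24 = 105.

+24 — insert F2 between P7 and T4.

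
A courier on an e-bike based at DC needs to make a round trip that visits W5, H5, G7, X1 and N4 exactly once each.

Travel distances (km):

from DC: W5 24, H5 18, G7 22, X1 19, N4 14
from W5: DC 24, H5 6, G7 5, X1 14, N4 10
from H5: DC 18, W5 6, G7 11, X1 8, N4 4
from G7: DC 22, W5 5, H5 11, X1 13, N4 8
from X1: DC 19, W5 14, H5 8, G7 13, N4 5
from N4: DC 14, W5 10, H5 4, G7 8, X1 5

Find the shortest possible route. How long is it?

Shortest round trip = 60 km.

There are 60 distinct closed tours to check (reversals are equivalent).
DC→W5→H5→G7→X1→N4→DC: 24+6+11+13+5+14 = 73
DC→W5→H5→G7→N4→X1→DC: 24+6+11+8+5+19 = 73
DC→W5→H5→X1→G7→N4→DC: 24+6+8+13+8+14 = 73
DC→W5→H5→X1→N4→G7→DC: 24+6+8+5+8+22 = 73
DC→W5→H5→N4→G7→X1→DC: 24+6+4+8+13+19 = 74
DC→W5→H5→N4→X1→G7→DC: 24+6+4+5+13+22 = 74
DC→W5→G7→H5→X1→N4→DC: 24+5+11+8+5+14 = 67
DC→W5→G7→H5→N4→X1→DC: 24+5+11+4+5+19 = 68
DC→W5→G7→X1→H5→N4→DC: 24+5+13+8+4+14 = 68
DC→W5→G7→X1→N4→H5→DC: 24+5+13+5+4+18 = 69
DC→W5→G7→N4→H5→X1→DC: 24+5+8+4+8+19 = 68
DC→W5→G7→N4→X1→H5→DC: 24+5+8+5+8+18 = 68
DC→W5→X1→H5→G7→N4→DC: 24+14+8+11+8+14 = 79
DC→W5→X1→H5→N4→G7→DC: 24+14+8+4+8+22 = 80
… (46 more)
DC→G7→W5→H5→X1→N4→DC: 22+5+6+8+5+14 = 60  ← best
The minimum is 60.
One optimal route: DC → G7 → W5 → H5 → X1 → N4 → DC (or its reverse).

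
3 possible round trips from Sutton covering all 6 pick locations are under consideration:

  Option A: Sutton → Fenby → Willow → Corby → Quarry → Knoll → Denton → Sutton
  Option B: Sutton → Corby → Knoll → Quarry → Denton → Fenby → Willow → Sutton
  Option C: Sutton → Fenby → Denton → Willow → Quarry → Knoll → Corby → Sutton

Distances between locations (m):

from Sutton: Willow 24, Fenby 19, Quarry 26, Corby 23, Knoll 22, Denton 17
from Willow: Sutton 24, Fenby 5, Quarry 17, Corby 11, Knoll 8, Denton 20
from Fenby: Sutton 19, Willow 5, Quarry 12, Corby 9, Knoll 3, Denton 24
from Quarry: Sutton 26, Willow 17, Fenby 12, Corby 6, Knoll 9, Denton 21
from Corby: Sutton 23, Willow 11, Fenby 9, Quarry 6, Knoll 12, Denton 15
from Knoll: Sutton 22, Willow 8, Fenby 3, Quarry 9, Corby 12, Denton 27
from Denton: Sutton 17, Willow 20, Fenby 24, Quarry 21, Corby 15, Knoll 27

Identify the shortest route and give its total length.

94 m — Option A is the shortest.

Option A: 19 + 5 + 11 + 6 + 9 + 27 + 17 = 94
Option B: 23 + 12 + 9 + 21 + 24 + 5 + 24 = 118
Option C: 19 + 24 + 20 + 17 + 9 + 12 + 23 = 124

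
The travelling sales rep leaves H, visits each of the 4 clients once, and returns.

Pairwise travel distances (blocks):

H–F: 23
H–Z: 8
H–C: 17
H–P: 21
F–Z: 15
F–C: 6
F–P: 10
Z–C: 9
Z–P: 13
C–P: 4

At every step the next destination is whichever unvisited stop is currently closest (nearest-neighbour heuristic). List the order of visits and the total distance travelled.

Nearest-neighbour total = 54 blocks; route H → Z → C → P → F → H.

From H: distances to unvisited — Z=8, C=17, P=21, F=23. Nearest is Z (8).
From Z: distances to unvisited — C=9, P=13, F=15. Nearest is C (9).
From C: distances to unvisited — P=4, F=6. Nearest is P (4).
From P: distances to unvisited — F=10. Nearest is F (10).
Return F→H: 23.
Total = 8 + 9 + 4 + 10 + 23 = 54.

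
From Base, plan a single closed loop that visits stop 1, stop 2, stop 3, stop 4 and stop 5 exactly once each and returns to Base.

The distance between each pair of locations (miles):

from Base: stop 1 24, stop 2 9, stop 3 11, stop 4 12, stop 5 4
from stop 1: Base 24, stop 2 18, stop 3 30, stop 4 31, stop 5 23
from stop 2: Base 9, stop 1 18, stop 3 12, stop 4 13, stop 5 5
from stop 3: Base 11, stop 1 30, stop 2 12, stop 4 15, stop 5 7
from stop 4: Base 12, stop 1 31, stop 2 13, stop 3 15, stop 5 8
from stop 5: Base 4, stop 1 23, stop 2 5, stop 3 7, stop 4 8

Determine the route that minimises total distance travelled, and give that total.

Shortest round trip = 81 miles.

Base → stop 1 → stop 2 → stop 3 → stop 4 → stop 5 → Base: 24+18+12+15+8+4 = 81
Base → stop 1 → stop 2 → stop 3 → stop 5 → stop 4 → Base: 24+18+12+7+8+12 = 81
Base → stop 1 → stop 2 → stop 4 → stop 3 → stop 5 → Base: 24+18+13+15+7+4 = 81
Base → stop 1 → stop 2 → stop 4 → stop 5 → stop 3 → Base: 24+18+13+8+7+11 = 81
Base → stop 1 → stop 2 → stop 5 → stop 3 → stop 4 → Base: 24+18+5+7+15+12 = 81
Base → stop 1 → stop 2 → stop 5 → stop 4 → stop 3 → Base: 24+18+5+8+15+11 = 81
Base → stop 1 → stop 3 → stop 2 → stop 4 → stop 5 → Base: 24+30+12+13+8+4 = 91
Base → stop 1 → stop 3 → stop 2 → stop 5 → stop 4 → Base: 24+30+12+5+8+12 = 91
Base → stop 1 → stop 3 → stop 4 → stop 2 → stop 5 → Base: 24+30+15+13+5+4 = 91
Base → stop 1 → stop 3 → stop 4 → stop 5 → stop 2 → Base: 24+30+15+8+5+9 = 91
Base → stop 1 → stop 3 → stop 5 → stop 2 → stop 4 → Base: 24+30+7+5+13+12 = 91
Base → stop 1 → stop 3 → stop 5 → stop 4 → stop 2 → Base: 24+30+7+8+13+9 = 91
Base → stop 1 → stop 4 → stop 2 → stop 3 → stop 5 → Base: 24+31+13+12+7+4 = 91
Base → stop 1 → stop 4 → stop 2 → stop 5 → stop 3 → Base: 24+31+13+5+7+11 = 91
… (46 more)
The minimum is 81.
One optimal route: Base → stop 1 → stop 2 → stop 3 → stop 4 → stop 5 → Base (or its reverse).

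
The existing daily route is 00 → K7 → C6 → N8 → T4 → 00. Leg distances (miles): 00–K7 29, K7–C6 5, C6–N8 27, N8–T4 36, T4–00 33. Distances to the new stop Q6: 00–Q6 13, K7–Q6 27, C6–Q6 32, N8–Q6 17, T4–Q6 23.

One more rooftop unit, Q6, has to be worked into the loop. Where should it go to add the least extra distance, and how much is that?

Insertion cost between consecutive stops i–j is d(i,Q6) + d(Q6,j) − d(i,j):
  between 00 and K7: 13 + 27 − 29 = 11
  between K7 and C6: 27 + 32 − 5 = 54
  between C6 and N8: 32 + 17 − 27 = 22
  between N8 and T4: 17 + 23 − 36 = 4
  between T4 and 00: 23 + 13 − 33 = 3
Cheapest insertion is between T4 and 00, adding 3.
New total = 130 + 3 = 133.

Minimum extra distance: 3 miles, inserting Q6 between T4 and 00.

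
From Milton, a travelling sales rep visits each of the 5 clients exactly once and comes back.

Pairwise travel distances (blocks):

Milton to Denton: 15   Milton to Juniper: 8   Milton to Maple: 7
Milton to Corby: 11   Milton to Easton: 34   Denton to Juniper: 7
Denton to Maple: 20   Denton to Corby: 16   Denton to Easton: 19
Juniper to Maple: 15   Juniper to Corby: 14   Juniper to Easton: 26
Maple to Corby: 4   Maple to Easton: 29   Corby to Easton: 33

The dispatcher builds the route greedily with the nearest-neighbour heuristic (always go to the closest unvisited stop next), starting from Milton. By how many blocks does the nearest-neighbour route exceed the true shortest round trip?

Milton: Maple=7, Juniper=8, Corby=11, Denton=15, Easton=34 ⇒ Maple
Maple: Corby=4, Juniper=15, Denton=20, Easton=29 ⇒ Corby
Corby: Juniper=14, Denton=16, Easton=33 ⇒ Juniper
Juniper: Denton=7, Easton=26 ⇒ Denton
Denton: Easton=19 ⇒ Easton
NN route Milton → Maple → Corby → Juniper → Denton → Easton → Milton costs 85.
Optimal: Milton → Juniper → Denton → Easton → Maple → Corby → Milton costs 78 (by enumerating all 60 distinct tours).
Excess = 85 − 78 = 7.

The nearest-neighbour route is 7 blocks longer than optimal.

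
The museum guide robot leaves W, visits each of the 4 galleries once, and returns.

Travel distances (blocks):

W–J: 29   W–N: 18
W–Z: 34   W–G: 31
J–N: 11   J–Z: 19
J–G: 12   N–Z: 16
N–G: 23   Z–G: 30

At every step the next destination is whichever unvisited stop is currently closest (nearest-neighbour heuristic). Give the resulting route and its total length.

Nearest-neighbour total = 105 blocks; route W → N → J → G → Z → W.

At W the remaining stops are N 18, J 29, G 31, Z 34; go to N.
At N the remaining stops are J 11, Z 16, G 23; go to J.
At J the remaining stops are G 12, Z 19; go to G.
At G the remaining stops are Z 30; go to Z.
Return Z→W: 34.
Total = 18 + 11 + 12 + 30 + 34 = 105.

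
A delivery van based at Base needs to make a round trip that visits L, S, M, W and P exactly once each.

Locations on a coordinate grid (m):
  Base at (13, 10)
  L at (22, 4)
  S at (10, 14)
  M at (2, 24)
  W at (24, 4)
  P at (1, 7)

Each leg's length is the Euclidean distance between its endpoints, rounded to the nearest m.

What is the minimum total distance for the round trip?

71 m — the shortest possible round trip.

With 5 stops there are 5!/2 = 60 distinct round trips (a route and its reverse cost the same).
Base → L → S → M → W → P → Base: 11+16+13+30+23+12 = 105
Base → L → S → M → P → W → Base: 11+16+13+17+23+13 = 93
Base → L → S → W → M → P → Base: 11+16+17+30+17+12 = 103
Base → L → S → W → P → M → Base: 11+16+17+23+17+18 = 102
Base → L → S → P → M → W → Base: 11+16+11+17+30+13 = 98
Base → L → S → P → W → M → Base: 11+16+11+23+30+18 = 109
Base → L → M → S → W → P → Base: 11+28+13+17+23+12 = 104
Base → L → M → S → P → W → Base: 11+28+13+11+23+13 = 99
Base → L → M → W → S → P → Base: 11+28+30+17+11+12 = 109
Base → L → M → W → P → S → Base: 11+28+30+23+11+5 = 108
Base → L → M → P → S → W → Base: 11+28+17+11+17+13 = 97
Base → L → M → P → W → S → Base: 11+28+17+23+17+5 = 101
Base → L → W → S → M → P → Base: 11+2+17+13+17+12 = 72
Base → L → W → S → P → M → Base: 11+2+17+11+17+18 = 76
… (46 more)
Base → L → W → P → M → S → Base: 11+2+23+17+13+5 = 71  ← best
The minimum is 71.
One optimal route: Base → L → W → P → M → S → Base (or its reverse).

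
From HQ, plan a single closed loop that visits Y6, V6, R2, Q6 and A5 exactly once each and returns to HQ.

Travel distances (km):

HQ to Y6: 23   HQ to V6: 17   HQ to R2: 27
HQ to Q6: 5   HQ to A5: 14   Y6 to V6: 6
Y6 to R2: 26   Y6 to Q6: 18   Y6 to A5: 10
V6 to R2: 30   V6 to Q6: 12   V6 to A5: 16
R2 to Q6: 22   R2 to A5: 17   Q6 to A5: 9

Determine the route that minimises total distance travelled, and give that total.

There are 60 distinct closed tours to check (reversals are equivalent).
HQ→Y6→V6→R2→Q6→A5→HQ: 23+6+30+22+9+14 = 104
HQ→Y6→V6→R2→A5→Q6→HQ: 23+6+30+17+9+5 = 90
HQ→Y6→V6→Q6→R2→A5→HQ: 23+6+12+22+17+14 = 94
HQ→Y6→V6→Q6→A5→R2→HQ: 23+6+12+9+17+27 = 94
HQ→Y6→V6→A5→R2→Q6→HQ: 23+6+16+17+22+5 = 89
HQ→Y6→V6→A5→Q6→R2→HQ: 23+6+16+9+22+27 = 103
HQ→Y6→R2→V6→Q6→A5→HQ: 23+26+30+12+9+14 = 114
HQ→Y6→R2→V6→A5→Q6→HQ: 23+26+30+16+9+5 = 109
HQ→Y6→R2→Q6→V6→A5→HQ: 23+26+22+12+16+14 = 113
HQ→Y6→R2→Q6→A5→V6→HQ: 23+26+22+9+16+17 = 113
HQ→Y6→R2→A5→V6→Q6→HQ: 23+26+17+16+12+5 = 99
HQ→Y6→R2→A5→Q6→V6→HQ: 23+26+17+9+12+17 = 104
HQ→Y6→Q6→V6→R2→A5→HQ: 23+18+12+30+17+14 = 114
HQ→Y6→Q6→V6→A5→R2→HQ: 23+18+12+16+17+27 = 113
… (46 more)
HQ→V6→Y6→A5→R2→Q6→HQ: 17+6+10+17+22+5 = 77  ← best
The minimum is 77.
One optimal route: HQ → V6 → Y6 → A5 → R2 → Q6 → HQ (or its reverse).

Shortest round trip = 77 km.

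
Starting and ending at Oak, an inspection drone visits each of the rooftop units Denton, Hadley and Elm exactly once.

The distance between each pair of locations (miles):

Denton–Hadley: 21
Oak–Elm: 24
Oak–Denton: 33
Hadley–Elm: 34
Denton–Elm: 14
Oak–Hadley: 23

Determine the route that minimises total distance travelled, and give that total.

There are 3 distinct closed tours to check (reversals are equivalent).
Oak - Denton - Hadley - Elm - Oak: 33+21+34+24 = 112
Oak - Denton - Elm - Hadley - Oak: 33+14+34+23 = 104
Oak - Hadley - Denton - Elm - Oak: 23+21+14+24 = 82
The minimum is 82.
One optimal route: Oak → Hadley → Denton → Elm → Oak (or its reverse).

82 miles — the shortest possible round trip.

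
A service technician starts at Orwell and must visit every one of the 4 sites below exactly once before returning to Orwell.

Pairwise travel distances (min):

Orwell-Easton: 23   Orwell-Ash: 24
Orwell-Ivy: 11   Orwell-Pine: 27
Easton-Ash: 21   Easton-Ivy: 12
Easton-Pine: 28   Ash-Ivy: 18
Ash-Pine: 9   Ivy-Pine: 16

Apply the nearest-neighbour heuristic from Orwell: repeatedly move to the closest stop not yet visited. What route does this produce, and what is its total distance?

At Orwell the remaining stops are Ivy 11, Easton 23, Ash 24, Pine 27; go to Ivy.
At Ivy the remaining stops are Easton 12, Pine 16, Ash 18; go to Easton.
At Easton the remaining stops are Ash 21, Pine 28; go to Ash.
At Ash the remaining stops are Pine 9; go to Pine.
Return Pine→Orwell: 27.
Total = 11 + 12 + 21 + 9 + 27 = 80.

80 min along Orwell → Ivy → Easton → Ash → Pine → Orwell.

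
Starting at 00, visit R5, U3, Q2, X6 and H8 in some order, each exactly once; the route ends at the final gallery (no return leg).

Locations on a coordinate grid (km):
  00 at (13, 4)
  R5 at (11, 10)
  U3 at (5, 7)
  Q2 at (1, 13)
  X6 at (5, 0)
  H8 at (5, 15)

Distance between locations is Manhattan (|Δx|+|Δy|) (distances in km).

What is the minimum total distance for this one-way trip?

Shortest open route: 42 km.

There are 5! = 120 possible orderings.
00 → R5 → U3 → Q2 → X6 → H8: 8+9+10+17+15 = 59
00 → R5 → U3 → Q2 → H8 → X6: 8+9+10+6+15 = 48
00 → R5 → U3 → X6 → Q2 → H8: 8+9+7+17+6 = 47
00 → R5 → U3 → X6 → H8 → Q2: 8+9+7+15+6 = 45
00 → R5 → U3 → H8 → Q2 → X6: 8+9+8+6+17 = 48
00 → R5 → U3 → H8 → X6 → Q2: 8+9+8+15+17 = 57
00 → R5 → Q2 → U3 → X6 → H8: 8+13+10+7+15 = 53
00 → R5 → Q2 → U3 → H8 → X6: 8+13+10+8+15 = 54
00 → R5 → Q2 → X6 → U3 → H8: 8+13+17+7+8 = 53
00 → R5 → Q2 → X6 → H8 → U3: 8+13+17+15+8 = 61
00 → R5 → Q2 → H8 → U3 → X6: 8+13+6+8+7 = 42
00 → R5 → Q2 → H8 → X6 → U3: 8+13+6+15+7 = 49
00 → R5 → X6 → U3 → Q2 → H8: 8+16+7+10+6 = 47
00 → R5 → X6 → U3 → H8 → Q2: 8+16+7+8+6 = 45
… (106 more)
The minimum is 42.
One shortest path: 00 → R5 → Q2 → H8 → U3 → X6.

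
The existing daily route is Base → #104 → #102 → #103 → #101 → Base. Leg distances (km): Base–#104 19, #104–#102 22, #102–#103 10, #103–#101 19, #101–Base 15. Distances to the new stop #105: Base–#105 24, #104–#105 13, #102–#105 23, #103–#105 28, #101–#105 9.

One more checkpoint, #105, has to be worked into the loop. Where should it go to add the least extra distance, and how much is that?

+14 km — insert #105 between #104 and #102.

Insertion cost between consecutive stops i–j is d(i,#105) + d(#105,j) − d(i,j):
  between Base and #104: 24 + 13 − 19 = 18
  between #104 and #102: 13 + 23 − 22 = 14
  between #102 and #103: 23 + 28 − 10 = 41
  between #103 and #101: 28 + 9 − 19 = 18
  between #101 and Base: 9 + 24 − 15 = 18
Cheapest insertion is between #104 and #102, adding 14.
New total = 85 + 14 = 99.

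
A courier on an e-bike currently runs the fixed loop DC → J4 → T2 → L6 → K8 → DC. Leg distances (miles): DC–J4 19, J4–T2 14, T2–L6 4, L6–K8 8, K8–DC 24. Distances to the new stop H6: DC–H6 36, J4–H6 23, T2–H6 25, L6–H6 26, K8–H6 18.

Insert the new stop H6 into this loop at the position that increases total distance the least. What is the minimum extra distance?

Insertion cost between consecutive stops i–j is d(i,H6) + d(H6,j) − d(i,j):
  between DC and J4: 36 + 23 − 19 = 40
  between J4 and T2: 23 + 25 − 14 = 34
  between T2 and L6: 25 + 26 − 4 = 47
  between L6 and K8: 26 + 18 − 8 = 36
  between K8 and DC: 18 + 36 − 24 = 30
Cheapest insertion is between K8 and DC, adding 30.
New total = 69 + 30 = 99.

Minimum extra distance: 30 miles, inserting H6 between K8 and DC.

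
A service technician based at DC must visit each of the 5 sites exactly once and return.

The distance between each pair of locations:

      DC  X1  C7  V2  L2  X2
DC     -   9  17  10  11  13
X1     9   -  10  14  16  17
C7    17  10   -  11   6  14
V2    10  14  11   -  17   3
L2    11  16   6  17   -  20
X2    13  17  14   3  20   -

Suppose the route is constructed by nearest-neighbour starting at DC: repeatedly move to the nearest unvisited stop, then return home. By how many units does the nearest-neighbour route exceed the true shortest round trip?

1 longer than the optimal tour.

From DC: X1=9, V2=10, L2=11, X2=13, C7=17 → choose X1 (9).
From X1: C7=10, V2=14, L2=16, X2=17 → choose C7 (10).
From C7: L2=6, V2=11, X2=14 → choose L2 (6).
From L2: V2=17, X2=20 → choose V2 (17).
From V2: X2=3 → choose X2 (3).
NN route DC → X1 → C7 → L2 → V2 → X2 → DC costs 58.
Optimal: DC → X1 → V2 → X2 → C7 → L2 → DC costs 57 (by enumerating all 60 distinct tours).
Excess = 58 − 57 = 1.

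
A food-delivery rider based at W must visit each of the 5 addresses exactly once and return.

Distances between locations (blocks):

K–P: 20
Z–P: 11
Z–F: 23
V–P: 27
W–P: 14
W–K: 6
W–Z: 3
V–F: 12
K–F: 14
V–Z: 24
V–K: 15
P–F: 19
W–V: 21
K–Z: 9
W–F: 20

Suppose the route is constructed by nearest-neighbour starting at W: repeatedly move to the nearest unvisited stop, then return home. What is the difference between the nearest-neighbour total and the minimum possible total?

W: Z=3, K=6, P=14, F=20, V=21 ⇒ Z
Z: K=9, P=11, F=23, V=24 ⇒ K
K: F=14, V=15, P=20 ⇒ F
F: V=12, P=19 ⇒ V
V: P=27 ⇒ P
NN route W → Z → K → F → V → P → W costs 79.
Optimal: W → K → V → F → P → Z → W costs 66 (by enumerating all 60 distinct tours).
Excess = 79 − 66 = 13.

13 blocks longer than the optimal tour.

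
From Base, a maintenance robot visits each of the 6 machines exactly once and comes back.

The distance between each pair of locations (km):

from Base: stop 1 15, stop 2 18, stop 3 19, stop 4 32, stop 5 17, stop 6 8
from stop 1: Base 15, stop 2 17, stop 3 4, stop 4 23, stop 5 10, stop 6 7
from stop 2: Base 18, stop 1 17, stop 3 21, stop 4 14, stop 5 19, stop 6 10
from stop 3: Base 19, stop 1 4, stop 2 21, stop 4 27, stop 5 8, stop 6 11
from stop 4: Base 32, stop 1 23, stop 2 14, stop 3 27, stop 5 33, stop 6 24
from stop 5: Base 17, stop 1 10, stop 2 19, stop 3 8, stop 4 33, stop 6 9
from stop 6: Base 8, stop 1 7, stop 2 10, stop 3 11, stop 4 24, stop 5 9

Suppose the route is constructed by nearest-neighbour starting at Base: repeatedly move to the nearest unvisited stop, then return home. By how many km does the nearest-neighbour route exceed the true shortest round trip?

Excess over optimum: 8 km.

From Base: stop 6=8, stop 1=15, stop 5=17, stop 2=18, stop 3=19, stop 4=32 → choose stop 6 (8).
From stop 6: stop 1=7, stop 5=9, stop 2=10, stop 3=11, stop 4=24 → choose stop 1 (7).
From stop 1: stop 3=4, stop 5=10, stop 2=17, stop 4=23 → choose stop 3 (4).
From stop 3: stop 5=8, stop 2=21, stop 4=27 → choose stop 5 (8).
From stop 5: stop 2=19, stop 4=33 → choose stop 2 (19).
From stop 2: stop 4=14 → choose stop 4 (14).
NN route Base → stop 6 → stop 1 → stop 3 → stop 5 → stop 2 → stop 4 → Base costs 92.
Optimal: Base → stop 2 → stop 4 → stop 1 → stop 3 → stop 5 → stop 6 → Base costs 84 (by enumerating all 360 distinct tours).
Excess = 92 − 84 = 8.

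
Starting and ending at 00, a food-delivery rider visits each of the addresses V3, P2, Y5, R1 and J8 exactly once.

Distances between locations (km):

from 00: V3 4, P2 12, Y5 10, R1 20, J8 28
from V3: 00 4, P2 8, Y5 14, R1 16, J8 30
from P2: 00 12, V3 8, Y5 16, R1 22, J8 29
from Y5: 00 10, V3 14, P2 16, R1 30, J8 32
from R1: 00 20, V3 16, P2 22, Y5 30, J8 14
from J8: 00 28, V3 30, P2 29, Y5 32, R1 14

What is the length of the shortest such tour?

89 km — the shortest possible round trip.

00-V3-P2-Y5-R1-J8-00: 4+8+16+30+14+28 = 100
00-V3-P2-Y5-J8-R1-00: 4+8+16+32+14+20 = 94
00-V3-P2-R1-Y5-J8-00: 4+8+22+30+32+28 = 124
00-V3-P2-R1-J8-Y5-00: 4+8+22+14+32+10 = 90
00-V3-P2-J8-Y5-R1-00: 4+8+29+32+30+20 = 123
00-V3-P2-J8-R1-Y5-00: 4+8+29+14+30+10 = 95
00-V3-Y5-P2-R1-J8-00: 4+14+16+22+14+28 = 98
00-V3-Y5-P2-J8-R1-00: 4+14+16+29+14+20 = 97
00-V3-Y5-R1-P2-J8-00: 4+14+30+22+29+28 = 127
00-V3-Y5-R1-J8-P2-00: 4+14+30+14+29+12 = 103
00-V3-Y5-J8-P2-R1-00: 4+14+32+29+22+20 = 121
00-V3-Y5-J8-R1-P2-00: 4+14+32+14+22+12 = 98
00-V3-R1-P2-Y5-J8-00: 4+16+22+16+32+28 = 118
00-V3-R1-P2-J8-Y5-00: 4+16+22+29+32+10 = 113
… (46 more)
00-V3-R1-J8-P2-Y5-00: 4+16+14+29+16+10 = 89  ← best
The minimum is 89.
One optimal route: 00 → V3 → R1 → J8 → P2 → Y5 → 00 (or its reverse).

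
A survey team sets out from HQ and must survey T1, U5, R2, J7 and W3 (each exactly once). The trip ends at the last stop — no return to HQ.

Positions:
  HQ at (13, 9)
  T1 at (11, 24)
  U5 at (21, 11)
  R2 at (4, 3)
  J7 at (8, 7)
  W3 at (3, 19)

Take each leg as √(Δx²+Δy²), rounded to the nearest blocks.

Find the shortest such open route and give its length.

52 blocks — the minimum one-way total.

There are 5! = 120 possible orderings.
HQ → T1 → U5 → R2 → J7 → W3: 15+16+19+6+13 = 69
HQ → T1 → U5 → R2 → W3 → J7: 15+16+19+16+13 = 79
HQ → T1 → U5 → J7 → R2 → W3: 15+16+14+6+16 = 67
HQ → T1 → U5 → J7 → W3 → R2: 15+16+14+13+16 = 74
HQ → T1 → U5 → W3 → R2 → J7: 15+16+20+16+6 = 73
HQ → T1 → U5 → W3 → J7 → R2: 15+16+20+13+6 = 70
HQ → T1 → R2 → U5 → J7 → W3: 15+22+19+14+13 = 83
HQ → T1 → R2 → U5 → W3 → J7: 15+22+19+20+13 = 89
HQ → T1 → R2 → J7 → U5 → W3: 15+22+6+14+20 = 77
HQ → T1 → R2 → J7 → W3 → U5: 15+22+6+13+20 = 76
HQ → T1 → R2 → W3 → U5 → J7: 15+22+16+20+14 = 87
HQ → T1 → R2 → W3 → J7 → U5: 15+22+16+13+14 = 80
HQ → T1 → J7 → U5 → R2 → W3: 15+17+14+19+16 = 81
HQ → T1 → J7 → U5 → W3 → R2: 15+17+14+20+16 = 82
… (106 more)
HQ → U5 → T1 → W3 → J7 → R2: 8+16+9+13+6 = 52  ← best
The minimum is 52.
One shortest path: HQ → U5 → T1 → W3 → J7 → R2.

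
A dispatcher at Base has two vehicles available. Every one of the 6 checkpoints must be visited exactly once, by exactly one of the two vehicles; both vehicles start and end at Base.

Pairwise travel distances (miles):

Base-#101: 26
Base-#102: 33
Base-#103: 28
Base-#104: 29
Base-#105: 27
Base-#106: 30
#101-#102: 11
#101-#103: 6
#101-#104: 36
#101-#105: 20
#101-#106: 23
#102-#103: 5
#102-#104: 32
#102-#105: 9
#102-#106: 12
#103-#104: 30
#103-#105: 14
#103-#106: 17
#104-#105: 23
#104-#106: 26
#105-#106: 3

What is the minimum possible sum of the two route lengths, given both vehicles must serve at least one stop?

There are 2^5 − 1 = 31 ways to divide the 6 stops into two non-empty groups. For each, the best each vehicle can do is its own shortest tour through its group:
  {#101} + {#102, #103, #104, #105, #106}: 52 + 100 = 152
  {#102} + {#101, #103, #104, #105, #106}: 66 + 104 = 170
  {#101, #102} + {#103, #104, #105, #106}: 70 + 100 = 170
  {#103} + {#101, #102, #104, #105, #106}: 56 + 104 = 160
  {#101, #103} + {#102, #104, #105, #106}: 60 + 100 = 160
  {#102, #103} + {#101, #104, #105, #106}: 66 + 104 = 170
  … (31 splits in total)
  {#104} + {#101, #102, #103, #105, #106}: 58 + 79 = 137  ← best
Best: vehicle 1 Base → #104 → Base = 58; vehicle 2 Base → #101 → #103 → #102 → #105 → #106 → Base = 79; combined 137.

137 miles — the smallest possible combined total.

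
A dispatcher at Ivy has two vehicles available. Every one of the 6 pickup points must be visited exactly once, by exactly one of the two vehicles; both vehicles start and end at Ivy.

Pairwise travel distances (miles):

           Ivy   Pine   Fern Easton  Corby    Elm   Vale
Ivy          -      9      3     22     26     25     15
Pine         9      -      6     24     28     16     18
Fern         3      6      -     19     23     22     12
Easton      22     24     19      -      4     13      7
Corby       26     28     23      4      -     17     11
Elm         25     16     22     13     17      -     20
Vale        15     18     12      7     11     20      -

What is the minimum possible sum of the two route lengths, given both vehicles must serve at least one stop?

Minimum combined distance: 74 miles.

Try each way of splitting the stops between the two vehicles (each non-empty) and, for each split, find the best tour for each vehicle:
  {Pine} + {Fern, Easton, Corby, Elm, Vale}: 18 + 68 = 86
  {Fern} + {Pine, Easton, Corby, Elm, Vale}: 6 + 68 = 74
  {Pine, Fern} + {Easton, Corby, Elm, Vale}: 18 + 68 = 86
  {Easton} + {Pine, Fern, Corby, Elm, Vale}: 44 + 68 = 112
  {Pine, Easton} + {Fern, Corby, Elm, Vale}: 55 + 68 = 123
  {Fern, Easton} + {Pine, Corby, Elm, Vale}: 44 + 68 = 112
  … (31 splits in total)
Best: vehicle 1 Ivy → Fern → Ivy = 6; vehicle 2 Ivy → Pine → Elm → Easton → Corby → Vale → Ivy = 68; combined 74.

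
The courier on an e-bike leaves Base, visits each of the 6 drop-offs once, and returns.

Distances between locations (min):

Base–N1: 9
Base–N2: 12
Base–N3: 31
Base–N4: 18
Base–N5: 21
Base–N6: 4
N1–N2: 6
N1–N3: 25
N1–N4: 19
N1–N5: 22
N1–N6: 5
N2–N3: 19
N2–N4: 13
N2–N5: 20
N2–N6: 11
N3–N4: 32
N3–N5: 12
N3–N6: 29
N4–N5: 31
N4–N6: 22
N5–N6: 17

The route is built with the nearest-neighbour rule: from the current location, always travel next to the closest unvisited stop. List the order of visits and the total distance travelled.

From Base: distances to unvisited — N6=4, N1=9, N2=12, N4=18, N5=21, N3=31. Nearest is N6 (4).
From N6: distances to unvisited — N1=5, N2=11, N5=17, N4=22, N3=29. Nearest is N1 (5).
From N1: distances to unvisited — N2=6, N4=19, N5=22, N3=25. Nearest is N2 (6).
From N2: distances to unvisited — N4=13, N3=19, N5=20. Nearest is N4 (13).
From N4: distances to unvisited — N5=31, N3=32. Nearest is N5 (31).
From N5: distances to unvisited — N3=12. Nearest is N3 (12).
Return N3→Base: 31.
Total = 4 + 5 + 6 + 13 + 31 + 12 + 31 = 102.

Nearest-neighbour total = 102 min; route Base → N6 → N1 → N2 → N4 → N5 → N3 → Base.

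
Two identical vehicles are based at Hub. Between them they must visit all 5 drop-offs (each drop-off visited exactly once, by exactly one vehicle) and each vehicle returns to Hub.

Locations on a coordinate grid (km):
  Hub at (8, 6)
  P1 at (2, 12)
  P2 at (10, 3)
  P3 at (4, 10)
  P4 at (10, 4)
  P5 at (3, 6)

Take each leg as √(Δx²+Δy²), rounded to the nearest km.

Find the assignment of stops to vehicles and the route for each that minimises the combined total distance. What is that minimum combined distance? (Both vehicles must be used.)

Minimum combined distance: 28 km.

Try each way of splitting the stops between the two vehicles (each non-empty) and, for each split, find the best tour for each vehicle:
  {P1} + {P2, P3, P4, P5}: 16 + 22 = 38
  {P2} + {P1, P3, P4, P5}: 8 + 25 = 33
  {P1, P2} + {P3, P4, P5}: 24 + 20 = 44
  {P3} + {P1, P2, P4, P5}: 12 + 26 = 38
  {P1, P3} + {P2, P4, P5}: 17 + 17 = 34
  {P2, P3} + {P1, P4, P5}: 19 + 24 = 43
  … (15 splits in total)
  {P2, P4} + {P1, P3, P5}: 8 + 20 = 28  ← best
Best: vehicle 1 Hub → P2 → P4 → Hub = 8; vehicle 2 Hub → P1 → P3 → P5 → Hub = 20; combined 28.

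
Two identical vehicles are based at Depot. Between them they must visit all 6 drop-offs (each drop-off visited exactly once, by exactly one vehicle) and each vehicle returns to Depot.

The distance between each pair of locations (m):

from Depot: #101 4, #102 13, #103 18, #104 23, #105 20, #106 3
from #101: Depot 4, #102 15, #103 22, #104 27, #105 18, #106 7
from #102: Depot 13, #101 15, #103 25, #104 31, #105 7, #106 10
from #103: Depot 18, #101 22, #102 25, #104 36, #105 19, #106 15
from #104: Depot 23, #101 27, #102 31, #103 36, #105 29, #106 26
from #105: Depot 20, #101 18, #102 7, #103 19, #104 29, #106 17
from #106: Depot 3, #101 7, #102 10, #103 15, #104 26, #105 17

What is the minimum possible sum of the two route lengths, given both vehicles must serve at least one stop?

Check every non-empty split of the stops between the two vehicles; for each half take its own optimal tour:
  {#101} + {#102, #103, #104, #105, #106}: 8 + 98 = 106
  {#102} + {#101, #103, #104, #105, #106}: 26 + 97 = 123
  {#101, #102} + {#103, #104, #105, #106}: 32 + 89 = 121
  {#103} + {#101, #102, #104, #105, #106}: 36 + 80 = 116
  {#101, #103} + {#102, #104, #105, #106}: 44 + 72 = 116
  {#102, #103} + {#101, #104, #105, #106}: 56 + 80 = 136
  … (31 splits in total)
Best: vehicle 1 Depot → #101 → Depot = 8; vehicle 2 Depot → #104 → #102 → #105 → #103 → #106 → Depot = 98; combined 106.

Minimum combined distance: 106 m.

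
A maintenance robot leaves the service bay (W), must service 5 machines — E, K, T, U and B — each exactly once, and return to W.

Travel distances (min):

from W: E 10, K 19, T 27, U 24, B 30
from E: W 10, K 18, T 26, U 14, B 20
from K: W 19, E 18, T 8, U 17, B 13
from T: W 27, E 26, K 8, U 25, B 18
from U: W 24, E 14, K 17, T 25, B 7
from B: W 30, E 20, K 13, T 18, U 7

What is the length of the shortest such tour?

W→E→K→T→U→B→W: 10+18+8+25+7+30 = 98
W→E→K→T→B→U→W: 10+18+8+18+7+24 = 85
W→E→K→U→T→B→W: 10+18+17+25+18+30 = 118
W→E→K→U→B→T→W: 10+18+17+7+18+27 = 97
W→E→K→B→T→U→W: 10+18+13+18+25+24 = 108
W→E→K→B→U→T→W: 10+18+13+7+25+27 = 100
W→E→T→K→U→B→W: 10+26+8+17+7+30 = 98
W→E→T→K→B→U→W: 10+26+8+13+7+24 = 88
W→E→T→U→K→B→W: 10+26+25+17+13+30 = 121
W→E→T→U→B→K→W: 10+26+25+7+13+19 = 100
W→E→T→B→K→U→W: 10+26+18+13+17+24 = 108
W→E→T→B→U→K→W: 10+26+18+7+17+19 = 97
W→E→U→K→T→B→W: 10+14+17+8+18+30 = 97
W→E→U→K→B→T→W: 10+14+17+13+18+27 = 99
… (46 more)
W→E→U→B→T→K→W: 10+14+7+18+8+19 = 76  ← best
The minimum is 76.
One optimal route: W → E → U → B → T → K → W (or its reverse).

Shortest round trip = 76 min.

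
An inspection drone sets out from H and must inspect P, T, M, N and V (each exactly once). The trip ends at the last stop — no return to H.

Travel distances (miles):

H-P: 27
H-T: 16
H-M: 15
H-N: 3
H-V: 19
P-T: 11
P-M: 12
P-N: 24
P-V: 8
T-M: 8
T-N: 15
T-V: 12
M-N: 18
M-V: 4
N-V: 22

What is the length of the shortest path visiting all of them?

There are 5! = 120 possible orderings.
H - P - T - M - N - V: 27+11+8+18+22 = 86
H - P - T - M - V - N: 27+11+8+4+22 = 72
H - P - T - N - M - V: 27+11+15+18+4 = 75
H - P - T - N - V - M: 27+11+15+22+4 = 79
H - P - T - V - M - N: 27+11+12+4+18 = 72
H - P - T - V - N - M: 27+11+12+22+18 = 90
H - P - M - T - N - V: 27+12+8+15+22 = 84
H - P - M - T - V - N: 27+12+8+12+22 = 81
H - P - M - N - T - V: 27+12+18+15+12 = 84
H - P - M - N - V - T: 27+12+18+22+12 = 91
H - P - M - V - T - N: 27+12+4+12+15 = 70
H - P - M - V - N - T: 27+12+4+22+15 = 80
H - P - N - T - M - V: 27+24+15+8+4 = 78
H - P - N - T - V - M: 27+24+15+12+4 = 82
… (106 more)
H - N - T - M - V - P: 3+15+8+4+8 = 38  ← best
The minimum is 38.
One shortest path: H → N → T → M → V → P.

Minimum one-way distance = 38 miles.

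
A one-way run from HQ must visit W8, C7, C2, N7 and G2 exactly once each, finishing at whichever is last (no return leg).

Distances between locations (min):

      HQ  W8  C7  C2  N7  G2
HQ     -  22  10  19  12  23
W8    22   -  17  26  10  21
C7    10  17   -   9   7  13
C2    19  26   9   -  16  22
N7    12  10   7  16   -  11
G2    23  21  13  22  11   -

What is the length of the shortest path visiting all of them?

There are 5! = 120 possible orderings.
HQ → W8 → C7 → C2 → N7 → G2: 22+17+9+16+11 = 75
HQ → W8 → C7 → C2 → G2 → N7: 22+17+9+22+11 = 81
HQ → W8 → C7 → N7 → C2 → G2: 22+17+7+16+22 = 84
HQ → W8 → C7 → N7 → G2 → C2: 22+17+7+11+22 = 79
HQ → W8 → C7 → G2 → C2 → N7: 22+17+13+22+16 = 90
HQ → W8 → C7 → G2 → N7 → C2: 22+17+13+11+16 = 79
HQ → W8 → C2 → C7 → N7 → G2: 22+26+9+7+11 = 75
HQ → W8 → C2 → C7 → G2 → N7: 22+26+9+13+11 = 81
HQ → W8 → C2 → N7 → C7 → G2: 22+26+16+7+13 = 84
HQ → W8 → C2 → N7 → G2 → C7: 22+26+16+11+13 = 88
HQ → W8 → C2 → G2 → C7 → N7: 22+26+22+13+7 = 90
HQ → W8 → C2 → G2 → N7 → C7: 22+26+22+11+7 = 88
HQ → W8 → N7 → C7 → C2 → G2: 22+10+7+9+22 = 70
HQ → W8 → N7 → C7 → G2 → C2: 22+10+7+13+22 = 74
… (106 more)
HQ → C7 → C2 → G2 → N7 → W8: 10+9+22+11+10 = 62  ← best
The minimum is 62.
One shortest path: HQ → C7 → C2 → G2 → N7 → W8.

Shortest open route: 62 min.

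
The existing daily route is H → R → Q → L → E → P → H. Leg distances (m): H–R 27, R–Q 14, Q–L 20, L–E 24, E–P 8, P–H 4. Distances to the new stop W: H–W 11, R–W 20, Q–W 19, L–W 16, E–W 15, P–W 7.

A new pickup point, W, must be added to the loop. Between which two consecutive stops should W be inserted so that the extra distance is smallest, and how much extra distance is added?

Minimum extra distance: 4 m, inserting W between H and R.

Insertion cost between consecutive stops i–j is d(i,W) + d(W,j) − d(i,j):
  between H and R: 11 + 20 − 27 = 4
  between R and Q: 20 + 19 − 14 = 25
  between Q and L: 19 + 16 − 20 = 15
  between L and E: 16 + 15 − 24 = 7
  between E and P: 15 + 7 − 8 = 14
  between P and H: 7 + 11 − 4 = 14
Cheapest insertion is between H and R, adding 4.
New total = 97 + 4 = 101.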